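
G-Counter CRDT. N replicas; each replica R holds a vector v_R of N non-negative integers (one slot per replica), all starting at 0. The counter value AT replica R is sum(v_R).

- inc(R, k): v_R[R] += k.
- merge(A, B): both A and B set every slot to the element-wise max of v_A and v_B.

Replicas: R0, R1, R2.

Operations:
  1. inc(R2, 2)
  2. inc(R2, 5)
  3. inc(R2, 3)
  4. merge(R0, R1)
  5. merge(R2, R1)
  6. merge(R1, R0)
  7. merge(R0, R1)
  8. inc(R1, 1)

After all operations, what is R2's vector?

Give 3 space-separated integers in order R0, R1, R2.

Answer: 0 0 10

Derivation:
Op 1: inc R2 by 2 -> R2=(0,0,2) value=2
Op 2: inc R2 by 5 -> R2=(0,0,7) value=7
Op 3: inc R2 by 3 -> R2=(0,0,10) value=10
Op 4: merge R0<->R1 -> R0=(0,0,0) R1=(0,0,0)
Op 5: merge R2<->R1 -> R2=(0,0,10) R1=(0,0,10)
Op 6: merge R1<->R0 -> R1=(0,0,10) R0=(0,0,10)
Op 7: merge R0<->R1 -> R0=(0,0,10) R1=(0,0,10)
Op 8: inc R1 by 1 -> R1=(0,1,10) value=11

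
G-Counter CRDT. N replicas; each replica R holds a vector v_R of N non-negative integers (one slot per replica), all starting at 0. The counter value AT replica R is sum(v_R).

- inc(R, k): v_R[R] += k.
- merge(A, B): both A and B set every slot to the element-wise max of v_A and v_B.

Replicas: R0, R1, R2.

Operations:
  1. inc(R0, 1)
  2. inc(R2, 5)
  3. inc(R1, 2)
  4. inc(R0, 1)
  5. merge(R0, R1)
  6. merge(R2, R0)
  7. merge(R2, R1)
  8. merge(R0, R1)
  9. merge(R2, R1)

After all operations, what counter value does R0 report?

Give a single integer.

Answer: 9

Derivation:
Op 1: inc R0 by 1 -> R0=(1,0,0) value=1
Op 2: inc R2 by 5 -> R2=(0,0,5) value=5
Op 3: inc R1 by 2 -> R1=(0,2,0) value=2
Op 4: inc R0 by 1 -> R0=(2,0,0) value=2
Op 5: merge R0<->R1 -> R0=(2,2,0) R1=(2,2,0)
Op 6: merge R2<->R0 -> R2=(2,2,5) R0=(2,2,5)
Op 7: merge R2<->R1 -> R2=(2,2,5) R1=(2,2,5)
Op 8: merge R0<->R1 -> R0=(2,2,5) R1=(2,2,5)
Op 9: merge R2<->R1 -> R2=(2,2,5) R1=(2,2,5)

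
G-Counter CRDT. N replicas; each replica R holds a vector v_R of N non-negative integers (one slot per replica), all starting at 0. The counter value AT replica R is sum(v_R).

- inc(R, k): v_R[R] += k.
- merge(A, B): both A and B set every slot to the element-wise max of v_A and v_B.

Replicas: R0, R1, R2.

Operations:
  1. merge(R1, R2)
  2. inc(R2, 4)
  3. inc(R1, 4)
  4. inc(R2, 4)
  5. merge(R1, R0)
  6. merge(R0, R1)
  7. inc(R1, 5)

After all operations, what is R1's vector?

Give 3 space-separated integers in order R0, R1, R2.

Answer: 0 9 0

Derivation:
Op 1: merge R1<->R2 -> R1=(0,0,0) R2=(0,0,0)
Op 2: inc R2 by 4 -> R2=(0,0,4) value=4
Op 3: inc R1 by 4 -> R1=(0,4,0) value=4
Op 4: inc R2 by 4 -> R2=(0,0,8) value=8
Op 5: merge R1<->R0 -> R1=(0,4,0) R0=(0,4,0)
Op 6: merge R0<->R1 -> R0=(0,4,0) R1=(0,4,0)
Op 7: inc R1 by 5 -> R1=(0,9,0) value=9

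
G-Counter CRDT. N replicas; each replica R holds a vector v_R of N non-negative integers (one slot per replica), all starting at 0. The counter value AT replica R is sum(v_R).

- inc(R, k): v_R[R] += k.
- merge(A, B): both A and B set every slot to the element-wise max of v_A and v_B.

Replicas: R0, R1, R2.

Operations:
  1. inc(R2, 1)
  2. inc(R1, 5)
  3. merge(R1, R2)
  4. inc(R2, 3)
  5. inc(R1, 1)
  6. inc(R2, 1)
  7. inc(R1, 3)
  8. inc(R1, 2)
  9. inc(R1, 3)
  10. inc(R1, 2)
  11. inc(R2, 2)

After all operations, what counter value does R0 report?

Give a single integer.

Answer: 0

Derivation:
Op 1: inc R2 by 1 -> R2=(0,0,1) value=1
Op 2: inc R1 by 5 -> R1=(0,5,0) value=5
Op 3: merge R1<->R2 -> R1=(0,5,1) R2=(0,5,1)
Op 4: inc R2 by 3 -> R2=(0,5,4) value=9
Op 5: inc R1 by 1 -> R1=(0,6,1) value=7
Op 6: inc R2 by 1 -> R2=(0,5,5) value=10
Op 7: inc R1 by 3 -> R1=(0,9,1) value=10
Op 8: inc R1 by 2 -> R1=(0,11,1) value=12
Op 9: inc R1 by 3 -> R1=(0,14,1) value=15
Op 10: inc R1 by 2 -> R1=(0,16,1) value=17
Op 11: inc R2 by 2 -> R2=(0,5,7) value=12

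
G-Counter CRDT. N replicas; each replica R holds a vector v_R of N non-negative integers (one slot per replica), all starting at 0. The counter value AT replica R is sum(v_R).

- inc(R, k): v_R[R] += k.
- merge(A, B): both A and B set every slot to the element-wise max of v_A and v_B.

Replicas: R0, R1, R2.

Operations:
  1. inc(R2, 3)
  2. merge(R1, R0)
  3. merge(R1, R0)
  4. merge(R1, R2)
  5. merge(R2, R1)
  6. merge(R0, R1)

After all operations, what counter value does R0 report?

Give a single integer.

Answer: 3

Derivation:
Op 1: inc R2 by 3 -> R2=(0,0,3) value=3
Op 2: merge R1<->R0 -> R1=(0,0,0) R0=(0,0,0)
Op 3: merge R1<->R0 -> R1=(0,0,0) R0=(0,0,0)
Op 4: merge R1<->R2 -> R1=(0,0,3) R2=(0,0,3)
Op 5: merge R2<->R1 -> R2=(0,0,3) R1=(0,0,3)
Op 6: merge R0<->R1 -> R0=(0,0,3) R1=(0,0,3)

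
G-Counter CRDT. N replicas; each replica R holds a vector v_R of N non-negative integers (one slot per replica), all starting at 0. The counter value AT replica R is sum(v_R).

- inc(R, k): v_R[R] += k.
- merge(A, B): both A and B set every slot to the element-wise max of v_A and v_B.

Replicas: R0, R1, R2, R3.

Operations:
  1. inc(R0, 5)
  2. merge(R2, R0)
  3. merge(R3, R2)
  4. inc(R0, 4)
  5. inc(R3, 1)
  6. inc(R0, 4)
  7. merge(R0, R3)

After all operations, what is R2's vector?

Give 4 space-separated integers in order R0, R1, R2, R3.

Answer: 5 0 0 0

Derivation:
Op 1: inc R0 by 5 -> R0=(5,0,0,0) value=5
Op 2: merge R2<->R0 -> R2=(5,0,0,0) R0=(5,0,0,0)
Op 3: merge R3<->R2 -> R3=(5,0,0,0) R2=(5,0,0,0)
Op 4: inc R0 by 4 -> R0=(9,0,0,0) value=9
Op 5: inc R3 by 1 -> R3=(5,0,0,1) value=6
Op 6: inc R0 by 4 -> R0=(13,0,0,0) value=13
Op 7: merge R0<->R3 -> R0=(13,0,0,1) R3=(13,0,0,1)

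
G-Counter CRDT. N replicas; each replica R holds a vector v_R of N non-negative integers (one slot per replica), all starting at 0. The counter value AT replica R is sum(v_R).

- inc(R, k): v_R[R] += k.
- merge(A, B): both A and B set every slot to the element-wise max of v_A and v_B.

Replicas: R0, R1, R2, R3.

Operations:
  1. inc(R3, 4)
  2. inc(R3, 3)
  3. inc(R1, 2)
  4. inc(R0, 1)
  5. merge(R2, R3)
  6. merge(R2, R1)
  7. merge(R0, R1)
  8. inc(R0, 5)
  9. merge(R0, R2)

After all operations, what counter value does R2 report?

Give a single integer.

Answer: 15

Derivation:
Op 1: inc R3 by 4 -> R3=(0,0,0,4) value=4
Op 2: inc R3 by 3 -> R3=(0,0,0,7) value=7
Op 3: inc R1 by 2 -> R1=(0,2,0,0) value=2
Op 4: inc R0 by 1 -> R0=(1,0,0,0) value=1
Op 5: merge R2<->R3 -> R2=(0,0,0,7) R3=(0,0,0,7)
Op 6: merge R2<->R1 -> R2=(0,2,0,7) R1=(0,2,0,7)
Op 7: merge R0<->R1 -> R0=(1,2,0,7) R1=(1,2,0,7)
Op 8: inc R0 by 5 -> R0=(6,2,0,7) value=15
Op 9: merge R0<->R2 -> R0=(6,2,0,7) R2=(6,2,0,7)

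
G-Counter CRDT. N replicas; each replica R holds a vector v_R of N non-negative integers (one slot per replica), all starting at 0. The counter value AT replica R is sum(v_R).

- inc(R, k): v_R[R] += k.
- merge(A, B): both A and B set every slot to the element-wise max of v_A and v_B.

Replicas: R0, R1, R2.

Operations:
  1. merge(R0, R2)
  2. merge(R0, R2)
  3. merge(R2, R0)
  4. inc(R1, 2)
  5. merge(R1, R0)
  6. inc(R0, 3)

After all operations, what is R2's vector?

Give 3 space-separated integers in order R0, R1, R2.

Op 1: merge R0<->R2 -> R0=(0,0,0) R2=(0,0,0)
Op 2: merge R0<->R2 -> R0=(0,0,0) R2=(0,0,0)
Op 3: merge R2<->R0 -> R2=(0,0,0) R0=(0,0,0)
Op 4: inc R1 by 2 -> R1=(0,2,0) value=2
Op 5: merge R1<->R0 -> R1=(0,2,0) R0=(0,2,0)
Op 6: inc R0 by 3 -> R0=(3,2,0) value=5

Answer: 0 0 0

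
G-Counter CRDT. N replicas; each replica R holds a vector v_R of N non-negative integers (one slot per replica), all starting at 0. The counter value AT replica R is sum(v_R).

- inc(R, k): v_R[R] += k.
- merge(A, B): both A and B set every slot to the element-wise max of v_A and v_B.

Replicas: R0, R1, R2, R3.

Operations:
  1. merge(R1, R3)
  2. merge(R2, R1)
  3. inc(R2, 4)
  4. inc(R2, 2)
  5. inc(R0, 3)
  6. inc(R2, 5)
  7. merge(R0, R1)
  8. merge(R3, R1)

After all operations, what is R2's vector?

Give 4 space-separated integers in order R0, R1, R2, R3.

Answer: 0 0 11 0

Derivation:
Op 1: merge R1<->R3 -> R1=(0,0,0,0) R3=(0,0,0,0)
Op 2: merge R2<->R1 -> R2=(0,0,0,0) R1=(0,0,0,0)
Op 3: inc R2 by 4 -> R2=(0,0,4,0) value=4
Op 4: inc R2 by 2 -> R2=(0,0,6,0) value=6
Op 5: inc R0 by 3 -> R0=(3,0,0,0) value=3
Op 6: inc R2 by 5 -> R2=(0,0,11,0) value=11
Op 7: merge R0<->R1 -> R0=(3,0,0,0) R1=(3,0,0,0)
Op 8: merge R3<->R1 -> R3=(3,0,0,0) R1=(3,0,0,0)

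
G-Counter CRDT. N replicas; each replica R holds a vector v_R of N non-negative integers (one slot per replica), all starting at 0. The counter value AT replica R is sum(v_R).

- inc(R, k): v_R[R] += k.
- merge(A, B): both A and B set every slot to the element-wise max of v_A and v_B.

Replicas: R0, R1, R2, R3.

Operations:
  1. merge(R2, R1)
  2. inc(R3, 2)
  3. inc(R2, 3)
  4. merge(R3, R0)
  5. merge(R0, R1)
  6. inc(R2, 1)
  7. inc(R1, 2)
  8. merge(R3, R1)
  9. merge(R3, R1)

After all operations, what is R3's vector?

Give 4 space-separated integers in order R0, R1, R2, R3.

Op 1: merge R2<->R1 -> R2=(0,0,0,0) R1=(0,0,0,0)
Op 2: inc R3 by 2 -> R3=(0,0,0,2) value=2
Op 3: inc R2 by 3 -> R2=(0,0,3,0) value=3
Op 4: merge R3<->R0 -> R3=(0,0,0,2) R0=(0,0,0,2)
Op 5: merge R0<->R1 -> R0=(0,0,0,2) R1=(0,0,0,2)
Op 6: inc R2 by 1 -> R2=(0,0,4,0) value=4
Op 7: inc R1 by 2 -> R1=(0,2,0,2) value=4
Op 8: merge R3<->R1 -> R3=(0,2,0,2) R1=(0,2,0,2)
Op 9: merge R3<->R1 -> R3=(0,2,0,2) R1=(0,2,0,2)

Answer: 0 2 0 2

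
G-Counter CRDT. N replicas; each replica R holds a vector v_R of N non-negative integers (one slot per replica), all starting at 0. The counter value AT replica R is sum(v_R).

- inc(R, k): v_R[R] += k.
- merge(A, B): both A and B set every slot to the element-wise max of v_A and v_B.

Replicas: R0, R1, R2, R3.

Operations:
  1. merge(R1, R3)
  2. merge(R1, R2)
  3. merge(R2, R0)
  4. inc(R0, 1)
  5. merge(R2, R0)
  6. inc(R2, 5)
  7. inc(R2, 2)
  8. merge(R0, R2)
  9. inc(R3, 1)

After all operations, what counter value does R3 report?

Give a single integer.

Op 1: merge R1<->R3 -> R1=(0,0,0,0) R3=(0,0,0,0)
Op 2: merge R1<->R2 -> R1=(0,0,0,0) R2=(0,0,0,0)
Op 3: merge R2<->R0 -> R2=(0,0,0,0) R0=(0,0,0,0)
Op 4: inc R0 by 1 -> R0=(1,0,0,0) value=1
Op 5: merge R2<->R0 -> R2=(1,0,0,0) R0=(1,0,0,0)
Op 6: inc R2 by 5 -> R2=(1,0,5,0) value=6
Op 7: inc R2 by 2 -> R2=(1,0,7,0) value=8
Op 8: merge R0<->R2 -> R0=(1,0,7,0) R2=(1,0,7,0)
Op 9: inc R3 by 1 -> R3=(0,0,0,1) value=1

Answer: 1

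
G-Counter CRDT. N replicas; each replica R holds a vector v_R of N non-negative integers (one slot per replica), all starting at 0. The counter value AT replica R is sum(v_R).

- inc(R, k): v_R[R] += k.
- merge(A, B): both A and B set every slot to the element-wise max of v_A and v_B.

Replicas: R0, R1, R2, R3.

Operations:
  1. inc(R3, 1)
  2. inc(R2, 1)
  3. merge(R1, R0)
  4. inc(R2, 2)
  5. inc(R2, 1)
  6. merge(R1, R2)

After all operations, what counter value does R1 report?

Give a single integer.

Op 1: inc R3 by 1 -> R3=(0,0,0,1) value=1
Op 2: inc R2 by 1 -> R2=(0,0,1,0) value=1
Op 3: merge R1<->R0 -> R1=(0,0,0,0) R0=(0,0,0,0)
Op 4: inc R2 by 2 -> R2=(0,0,3,0) value=3
Op 5: inc R2 by 1 -> R2=(0,0,4,0) value=4
Op 6: merge R1<->R2 -> R1=(0,0,4,0) R2=(0,0,4,0)

Answer: 4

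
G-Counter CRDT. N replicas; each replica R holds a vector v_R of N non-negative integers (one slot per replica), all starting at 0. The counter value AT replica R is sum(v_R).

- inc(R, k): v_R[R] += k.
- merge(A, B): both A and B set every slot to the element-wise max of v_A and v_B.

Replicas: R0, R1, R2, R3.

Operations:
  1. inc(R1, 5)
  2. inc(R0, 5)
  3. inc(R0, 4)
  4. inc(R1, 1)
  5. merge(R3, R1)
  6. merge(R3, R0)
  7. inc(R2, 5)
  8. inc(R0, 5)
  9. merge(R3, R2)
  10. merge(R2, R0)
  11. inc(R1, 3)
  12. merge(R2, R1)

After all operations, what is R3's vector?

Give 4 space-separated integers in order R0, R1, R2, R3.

Op 1: inc R1 by 5 -> R1=(0,5,0,0) value=5
Op 2: inc R0 by 5 -> R0=(5,0,0,0) value=5
Op 3: inc R0 by 4 -> R0=(9,0,0,0) value=9
Op 4: inc R1 by 1 -> R1=(0,6,0,0) value=6
Op 5: merge R3<->R1 -> R3=(0,6,0,0) R1=(0,6,0,0)
Op 6: merge R3<->R0 -> R3=(9,6,0,0) R0=(9,6,0,0)
Op 7: inc R2 by 5 -> R2=(0,0,5,0) value=5
Op 8: inc R0 by 5 -> R0=(14,6,0,0) value=20
Op 9: merge R3<->R2 -> R3=(9,6,5,0) R2=(9,6,5,0)
Op 10: merge R2<->R0 -> R2=(14,6,5,0) R0=(14,6,5,0)
Op 11: inc R1 by 3 -> R1=(0,9,0,0) value=9
Op 12: merge R2<->R1 -> R2=(14,9,5,0) R1=(14,9,5,0)

Answer: 9 6 5 0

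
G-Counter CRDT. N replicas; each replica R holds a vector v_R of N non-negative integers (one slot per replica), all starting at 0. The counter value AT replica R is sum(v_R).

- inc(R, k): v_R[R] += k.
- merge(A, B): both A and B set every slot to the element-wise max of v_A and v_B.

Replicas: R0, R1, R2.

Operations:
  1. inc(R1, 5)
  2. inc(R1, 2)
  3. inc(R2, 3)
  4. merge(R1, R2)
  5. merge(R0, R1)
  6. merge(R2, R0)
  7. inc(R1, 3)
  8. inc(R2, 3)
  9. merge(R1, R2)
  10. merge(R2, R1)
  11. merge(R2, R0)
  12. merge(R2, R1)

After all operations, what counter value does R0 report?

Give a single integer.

Answer: 16

Derivation:
Op 1: inc R1 by 5 -> R1=(0,5,0) value=5
Op 2: inc R1 by 2 -> R1=(0,7,0) value=7
Op 3: inc R2 by 3 -> R2=(0,0,3) value=3
Op 4: merge R1<->R2 -> R1=(0,7,3) R2=(0,7,3)
Op 5: merge R0<->R1 -> R0=(0,7,3) R1=(0,7,3)
Op 6: merge R2<->R0 -> R2=(0,7,3) R0=(0,7,3)
Op 7: inc R1 by 3 -> R1=(0,10,3) value=13
Op 8: inc R2 by 3 -> R2=(0,7,6) value=13
Op 9: merge R1<->R2 -> R1=(0,10,6) R2=(0,10,6)
Op 10: merge R2<->R1 -> R2=(0,10,6) R1=(0,10,6)
Op 11: merge R2<->R0 -> R2=(0,10,6) R0=(0,10,6)
Op 12: merge R2<->R1 -> R2=(0,10,6) R1=(0,10,6)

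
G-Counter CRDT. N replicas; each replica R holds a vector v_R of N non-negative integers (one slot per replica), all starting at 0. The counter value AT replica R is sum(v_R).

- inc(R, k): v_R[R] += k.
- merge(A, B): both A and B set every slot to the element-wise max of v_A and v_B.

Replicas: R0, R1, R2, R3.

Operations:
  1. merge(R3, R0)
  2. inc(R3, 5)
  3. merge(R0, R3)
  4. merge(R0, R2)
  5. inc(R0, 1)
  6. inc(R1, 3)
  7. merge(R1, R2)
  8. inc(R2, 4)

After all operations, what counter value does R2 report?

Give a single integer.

Answer: 12

Derivation:
Op 1: merge R3<->R0 -> R3=(0,0,0,0) R0=(0,0,0,0)
Op 2: inc R3 by 5 -> R3=(0,0,0,5) value=5
Op 3: merge R0<->R3 -> R0=(0,0,0,5) R3=(0,0,0,5)
Op 4: merge R0<->R2 -> R0=(0,0,0,5) R2=(0,0,0,5)
Op 5: inc R0 by 1 -> R0=(1,0,0,5) value=6
Op 6: inc R1 by 3 -> R1=(0,3,0,0) value=3
Op 7: merge R1<->R2 -> R1=(0,3,0,5) R2=(0,3,0,5)
Op 8: inc R2 by 4 -> R2=(0,3,4,5) value=12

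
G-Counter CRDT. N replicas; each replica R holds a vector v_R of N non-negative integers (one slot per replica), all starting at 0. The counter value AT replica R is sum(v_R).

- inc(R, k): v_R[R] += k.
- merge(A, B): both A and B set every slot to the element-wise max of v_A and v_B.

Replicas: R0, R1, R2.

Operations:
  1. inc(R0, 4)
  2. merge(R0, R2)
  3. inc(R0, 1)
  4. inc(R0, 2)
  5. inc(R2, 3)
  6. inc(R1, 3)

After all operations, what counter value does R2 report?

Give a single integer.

Op 1: inc R0 by 4 -> R0=(4,0,0) value=4
Op 2: merge R0<->R2 -> R0=(4,0,0) R2=(4,0,0)
Op 3: inc R0 by 1 -> R0=(5,0,0) value=5
Op 4: inc R0 by 2 -> R0=(7,0,0) value=7
Op 5: inc R2 by 3 -> R2=(4,0,3) value=7
Op 6: inc R1 by 3 -> R1=(0,3,0) value=3

Answer: 7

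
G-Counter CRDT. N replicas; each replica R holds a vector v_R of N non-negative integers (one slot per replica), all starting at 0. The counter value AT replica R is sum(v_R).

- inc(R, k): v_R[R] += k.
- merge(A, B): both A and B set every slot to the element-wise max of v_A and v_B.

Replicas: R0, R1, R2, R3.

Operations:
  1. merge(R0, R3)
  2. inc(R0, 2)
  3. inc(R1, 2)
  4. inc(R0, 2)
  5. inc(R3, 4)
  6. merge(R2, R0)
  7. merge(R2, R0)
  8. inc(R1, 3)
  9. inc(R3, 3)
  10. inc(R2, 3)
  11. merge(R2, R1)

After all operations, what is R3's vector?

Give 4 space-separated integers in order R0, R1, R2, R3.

Answer: 0 0 0 7

Derivation:
Op 1: merge R0<->R3 -> R0=(0,0,0,0) R3=(0,0,0,0)
Op 2: inc R0 by 2 -> R0=(2,0,0,0) value=2
Op 3: inc R1 by 2 -> R1=(0,2,0,0) value=2
Op 4: inc R0 by 2 -> R0=(4,0,0,0) value=4
Op 5: inc R3 by 4 -> R3=(0,0,0,4) value=4
Op 6: merge R2<->R0 -> R2=(4,0,0,0) R0=(4,0,0,0)
Op 7: merge R2<->R0 -> R2=(4,0,0,0) R0=(4,0,0,0)
Op 8: inc R1 by 3 -> R1=(0,5,0,0) value=5
Op 9: inc R3 by 3 -> R3=(0,0,0,7) value=7
Op 10: inc R2 by 3 -> R2=(4,0,3,0) value=7
Op 11: merge R2<->R1 -> R2=(4,5,3,0) R1=(4,5,3,0)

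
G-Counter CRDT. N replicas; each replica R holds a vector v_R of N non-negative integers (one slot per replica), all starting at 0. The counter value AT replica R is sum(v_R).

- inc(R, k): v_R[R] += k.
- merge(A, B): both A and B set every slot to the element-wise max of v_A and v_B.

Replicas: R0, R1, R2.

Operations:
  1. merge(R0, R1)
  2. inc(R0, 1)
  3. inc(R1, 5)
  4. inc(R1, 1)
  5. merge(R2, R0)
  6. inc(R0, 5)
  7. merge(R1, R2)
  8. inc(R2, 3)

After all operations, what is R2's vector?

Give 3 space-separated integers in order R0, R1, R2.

Op 1: merge R0<->R1 -> R0=(0,0,0) R1=(0,0,0)
Op 2: inc R0 by 1 -> R0=(1,0,0) value=1
Op 3: inc R1 by 5 -> R1=(0,5,0) value=5
Op 4: inc R1 by 1 -> R1=(0,6,0) value=6
Op 5: merge R2<->R0 -> R2=(1,0,0) R0=(1,0,0)
Op 6: inc R0 by 5 -> R0=(6,0,0) value=6
Op 7: merge R1<->R2 -> R1=(1,6,0) R2=(1,6,0)
Op 8: inc R2 by 3 -> R2=(1,6,3) value=10

Answer: 1 6 3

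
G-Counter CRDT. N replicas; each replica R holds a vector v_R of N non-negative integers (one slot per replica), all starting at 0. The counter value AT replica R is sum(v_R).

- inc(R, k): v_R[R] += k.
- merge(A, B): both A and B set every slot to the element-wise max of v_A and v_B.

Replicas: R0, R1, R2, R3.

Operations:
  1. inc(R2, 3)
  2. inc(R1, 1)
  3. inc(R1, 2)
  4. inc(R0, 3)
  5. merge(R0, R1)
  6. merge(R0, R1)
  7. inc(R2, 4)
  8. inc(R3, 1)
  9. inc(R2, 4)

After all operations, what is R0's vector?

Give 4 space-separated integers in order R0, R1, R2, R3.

Answer: 3 3 0 0

Derivation:
Op 1: inc R2 by 3 -> R2=(0,0,3,0) value=3
Op 2: inc R1 by 1 -> R1=(0,1,0,0) value=1
Op 3: inc R1 by 2 -> R1=(0,3,0,0) value=3
Op 4: inc R0 by 3 -> R0=(3,0,0,0) value=3
Op 5: merge R0<->R1 -> R0=(3,3,0,0) R1=(3,3,0,0)
Op 6: merge R0<->R1 -> R0=(3,3,0,0) R1=(3,3,0,0)
Op 7: inc R2 by 4 -> R2=(0,0,7,0) value=7
Op 8: inc R3 by 1 -> R3=(0,0,0,1) value=1
Op 9: inc R2 by 4 -> R2=(0,0,11,0) value=11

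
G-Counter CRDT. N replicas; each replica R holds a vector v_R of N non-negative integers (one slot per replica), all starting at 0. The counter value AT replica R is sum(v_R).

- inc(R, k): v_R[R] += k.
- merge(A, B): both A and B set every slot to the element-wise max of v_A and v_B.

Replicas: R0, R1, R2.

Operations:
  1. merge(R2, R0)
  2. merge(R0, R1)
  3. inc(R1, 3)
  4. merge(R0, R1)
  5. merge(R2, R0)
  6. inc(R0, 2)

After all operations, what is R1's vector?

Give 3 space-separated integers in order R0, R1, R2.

Answer: 0 3 0

Derivation:
Op 1: merge R2<->R0 -> R2=(0,0,0) R0=(0,0,0)
Op 2: merge R0<->R1 -> R0=(0,0,0) R1=(0,0,0)
Op 3: inc R1 by 3 -> R1=(0,3,0) value=3
Op 4: merge R0<->R1 -> R0=(0,3,0) R1=(0,3,0)
Op 5: merge R2<->R0 -> R2=(0,3,0) R0=(0,3,0)
Op 6: inc R0 by 2 -> R0=(2,3,0) value=5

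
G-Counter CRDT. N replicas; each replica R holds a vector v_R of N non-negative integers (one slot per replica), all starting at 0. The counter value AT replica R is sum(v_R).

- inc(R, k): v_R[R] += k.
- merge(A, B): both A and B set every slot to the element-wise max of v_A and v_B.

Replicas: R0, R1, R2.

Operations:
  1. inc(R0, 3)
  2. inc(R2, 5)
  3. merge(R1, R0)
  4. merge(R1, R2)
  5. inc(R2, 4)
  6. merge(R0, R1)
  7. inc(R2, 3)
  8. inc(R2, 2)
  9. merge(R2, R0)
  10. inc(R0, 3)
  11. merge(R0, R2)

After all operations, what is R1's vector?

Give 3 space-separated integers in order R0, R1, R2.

Answer: 3 0 5

Derivation:
Op 1: inc R0 by 3 -> R0=(3,0,0) value=3
Op 2: inc R2 by 5 -> R2=(0,0,5) value=5
Op 3: merge R1<->R0 -> R1=(3,0,0) R0=(3,0,0)
Op 4: merge R1<->R2 -> R1=(3,0,5) R2=(3,0,5)
Op 5: inc R2 by 4 -> R2=(3,0,9) value=12
Op 6: merge R0<->R1 -> R0=(3,0,5) R1=(3,0,5)
Op 7: inc R2 by 3 -> R2=(3,0,12) value=15
Op 8: inc R2 by 2 -> R2=(3,0,14) value=17
Op 9: merge R2<->R0 -> R2=(3,0,14) R0=(3,0,14)
Op 10: inc R0 by 3 -> R0=(6,0,14) value=20
Op 11: merge R0<->R2 -> R0=(6,0,14) R2=(6,0,14)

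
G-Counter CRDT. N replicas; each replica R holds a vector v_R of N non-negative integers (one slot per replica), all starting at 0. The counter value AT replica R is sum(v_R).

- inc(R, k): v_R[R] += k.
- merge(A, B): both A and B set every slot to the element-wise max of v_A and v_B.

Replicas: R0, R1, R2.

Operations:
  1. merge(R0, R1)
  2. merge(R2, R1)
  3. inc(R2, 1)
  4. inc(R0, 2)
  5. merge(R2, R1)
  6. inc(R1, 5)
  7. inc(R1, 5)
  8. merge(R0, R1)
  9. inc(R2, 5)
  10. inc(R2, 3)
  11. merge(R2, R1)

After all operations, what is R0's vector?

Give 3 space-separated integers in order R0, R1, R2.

Answer: 2 10 1

Derivation:
Op 1: merge R0<->R1 -> R0=(0,0,0) R1=(0,0,0)
Op 2: merge R2<->R1 -> R2=(0,0,0) R1=(0,0,0)
Op 3: inc R2 by 1 -> R2=(0,0,1) value=1
Op 4: inc R0 by 2 -> R0=(2,0,0) value=2
Op 5: merge R2<->R1 -> R2=(0,0,1) R1=(0,0,1)
Op 6: inc R1 by 5 -> R1=(0,5,1) value=6
Op 7: inc R1 by 5 -> R1=(0,10,1) value=11
Op 8: merge R0<->R1 -> R0=(2,10,1) R1=(2,10,1)
Op 9: inc R2 by 5 -> R2=(0,0,6) value=6
Op 10: inc R2 by 3 -> R2=(0,0,9) value=9
Op 11: merge R2<->R1 -> R2=(2,10,9) R1=(2,10,9)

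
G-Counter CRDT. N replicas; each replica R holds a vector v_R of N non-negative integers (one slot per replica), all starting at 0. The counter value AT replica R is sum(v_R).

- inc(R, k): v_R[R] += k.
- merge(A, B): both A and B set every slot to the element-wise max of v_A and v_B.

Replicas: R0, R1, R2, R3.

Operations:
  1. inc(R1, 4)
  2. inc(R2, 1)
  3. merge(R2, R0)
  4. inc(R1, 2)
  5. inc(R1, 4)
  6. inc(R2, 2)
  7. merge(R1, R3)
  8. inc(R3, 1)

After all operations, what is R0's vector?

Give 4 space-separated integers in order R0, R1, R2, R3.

Answer: 0 0 1 0

Derivation:
Op 1: inc R1 by 4 -> R1=(0,4,0,0) value=4
Op 2: inc R2 by 1 -> R2=(0,0,1,0) value=1
Op 3: merge R2<->R0 -> R2=(0,0,1,0) R0=(0,0,1,0)
Op 4: inc R1 by 2 -> R1=(0,6,0,0) value=6
Op 5: inc R1 by 4 -> R1=(0,10,0,0) value=10
Op 6: inc R2 by 2 -> R2=(0,0,3,0) value=3
Op 7: merge R1<->R3 -> R1=(0,10,0,0) R3=(0,10,0,0)
Op 8: inc R3 by 1 -> R3=(0,10,0,1) value=11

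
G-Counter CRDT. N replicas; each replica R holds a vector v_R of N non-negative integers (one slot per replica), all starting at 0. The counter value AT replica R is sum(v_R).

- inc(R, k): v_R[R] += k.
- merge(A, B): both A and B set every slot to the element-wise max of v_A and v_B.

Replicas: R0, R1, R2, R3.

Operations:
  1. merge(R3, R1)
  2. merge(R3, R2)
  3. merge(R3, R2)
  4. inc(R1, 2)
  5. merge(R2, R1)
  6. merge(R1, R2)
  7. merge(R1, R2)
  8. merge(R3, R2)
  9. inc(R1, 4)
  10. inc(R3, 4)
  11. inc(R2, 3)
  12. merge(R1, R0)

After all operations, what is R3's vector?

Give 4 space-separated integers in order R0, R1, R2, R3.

Op 1: merge R3<->R1 -> R3=(0,0,0,0) R1=(0,0,0,0)
Op 2: merge R3<->R2 -> R3=(0,0,0,0) R2=(0,0,0,0)
Op 3: merge R3<->R2 -> R3=(0,0,0,0) R2=(0,0,0,0)
Op 4: inc R1 by 2 -> R1=(0,2,0,0) value=2
Op 5: merge R2<->R1 -> R2=(0,2,0,0) R1=(0,2,0,0)
Op 6: merge R1<->R2 -> R1=(0,2,0,0) R2=(0,2,0,0)
Op 7: merge R1<->R2 -> R1=(0,2,0,0) R2=(0,2,0,0)
Op 8: merge R3<->R2 -> R3=(0,2,0,0) R2=(0,2,0,0)
Op 9: inc R1 by 4 -> R1=(0,6,0,0) value=6
Op 10: inc R3 by 4 -> R3=(0,2,0,4) value=6
Op 11: inc R2 by 3 -> R2=(0,2,3,0) value=5
Op 12: merge R1<->R0 -> R1=(0,6,0,0) R0=(0,6,0,0)

Answer: 0 2 0 4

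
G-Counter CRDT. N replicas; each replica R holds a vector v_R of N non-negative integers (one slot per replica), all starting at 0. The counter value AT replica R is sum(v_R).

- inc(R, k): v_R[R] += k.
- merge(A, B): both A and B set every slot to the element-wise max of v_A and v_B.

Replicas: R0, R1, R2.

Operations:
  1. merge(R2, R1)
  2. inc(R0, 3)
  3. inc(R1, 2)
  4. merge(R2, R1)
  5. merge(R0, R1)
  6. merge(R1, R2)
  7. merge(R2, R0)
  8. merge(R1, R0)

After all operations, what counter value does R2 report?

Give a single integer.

Op 1: merge R2<->R1 -> R2=(0,0,0) R1=(0,0,0)
Op 2: inc R0 by 3 -> R0=(3,0,0) value=3
Op 3: inc R1 by 2 -> R1=(0,2,0) value=2
Op 4: merge R2<->R1 -> R2=(0,2,0) R1=(0,2,0)
Op 5: merge R0<->R1 -> R0=(3,2,0) R1=(3,2,0)
Op 6: merge R1<->R2 -> R1=(3,2,0) R2=(3,2,0)
Op 7: merge R2<->R0 -> R2=(3,2,0) R0=(3,2,0)
Op 8: merge R1<->R0 -> R1=(3,2,0) R0=(3,2,0)

Answer: 5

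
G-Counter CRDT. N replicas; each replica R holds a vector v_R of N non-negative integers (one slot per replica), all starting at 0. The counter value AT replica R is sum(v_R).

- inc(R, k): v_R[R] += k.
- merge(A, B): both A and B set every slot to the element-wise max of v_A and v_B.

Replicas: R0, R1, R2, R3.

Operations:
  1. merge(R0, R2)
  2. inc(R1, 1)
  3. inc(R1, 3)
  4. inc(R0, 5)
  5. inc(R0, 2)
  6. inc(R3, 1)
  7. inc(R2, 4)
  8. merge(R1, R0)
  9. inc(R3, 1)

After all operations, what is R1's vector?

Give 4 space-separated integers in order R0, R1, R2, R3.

Op 1: merge R0<->R2 -> R0=(0,0,0,0) R2=(0,0,0,0)
Op 2: inc R1 by 1 -> R1=(0,1,0,0) value=1
Op 3: inc R1 by 3 -> R1=(0,4,0,0) value=4
Op 4: inc R0 by 5 -> R0=(5,0,0,0) value=5
Op 5: inc R0 by 2 -> R0=(7,0,0,0) value=7
Op 6: inc R3 by 1 -> R3=(0,0,0,1) value=1
Op 7: inc R2 by 4 -> R2=(0,0,4,0) value=4
Op 8: merge R1<->R0 -> R1=(7,4,0,0) R0=(7,4,0,0)
Op 9: inc R3 by 1 -> R3=(0,0,0,2) value=2

Answer: 7 4 0 0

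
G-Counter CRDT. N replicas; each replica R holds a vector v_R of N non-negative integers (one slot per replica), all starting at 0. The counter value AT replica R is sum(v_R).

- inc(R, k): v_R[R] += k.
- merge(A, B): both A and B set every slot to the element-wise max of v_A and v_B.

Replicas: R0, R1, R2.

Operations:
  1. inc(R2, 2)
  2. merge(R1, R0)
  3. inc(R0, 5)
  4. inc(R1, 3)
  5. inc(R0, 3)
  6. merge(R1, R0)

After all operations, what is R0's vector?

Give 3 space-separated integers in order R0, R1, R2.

Answer: 8 3 0

Derivation:
Op 1: inc R2 by 2 -> R2=(0,0,2) value=2
Op 2: merge R1<->R0 -> R1=(0,0,0) R0=(0,0,0)
Op 3: inc R0 by 5 -> R0=(5,0,0) value=5
Op 4: inc R1 by 3 -> R1=(0,3,0) value=3
Op 5: inc R0 by 3 -> R0=(8,0,0) value=8
Op 6: merge R1<->R0 -> R1=(8,3,0) R0=(8,3,0)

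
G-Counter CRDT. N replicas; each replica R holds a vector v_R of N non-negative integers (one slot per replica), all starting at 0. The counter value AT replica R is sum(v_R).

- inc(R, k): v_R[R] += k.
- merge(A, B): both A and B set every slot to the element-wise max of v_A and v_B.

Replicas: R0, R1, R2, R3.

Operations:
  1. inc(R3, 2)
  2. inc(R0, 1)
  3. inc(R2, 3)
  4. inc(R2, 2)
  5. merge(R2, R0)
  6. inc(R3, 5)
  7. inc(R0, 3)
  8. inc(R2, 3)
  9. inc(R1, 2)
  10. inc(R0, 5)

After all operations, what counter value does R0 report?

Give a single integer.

Op 1: inc R3 by 2 -> R3=(0,0,0,2) value=2
Op 2: inc R0 by 1 -> R0=(1,0,0,0) value=1
Op 3: inc R2 by 3 -> R2=(0,0,3,0) value=3
Op 4: inc R2 by 2 -> R2=(0,0,5,0) value=5
Op 5: merge R2<->R0 -> R2=(1,0,5,0) R0=(1,0,5,0)
Op 6: inc R3 by 5 -> R3=(0,0,0,7) value=7
Op 7: inc R0 by 3 -> R0=(4,0,5,0) value=9
Op 8: inc R2 by 3 -> R2=(1,0,8,0) value=9
Op 9: inc R1 by 2 -> R1=(0,2,0,0) value=2
Op 10: inc R0 by 5 -> R0=(9,0,5,0) value=14

Answer: 14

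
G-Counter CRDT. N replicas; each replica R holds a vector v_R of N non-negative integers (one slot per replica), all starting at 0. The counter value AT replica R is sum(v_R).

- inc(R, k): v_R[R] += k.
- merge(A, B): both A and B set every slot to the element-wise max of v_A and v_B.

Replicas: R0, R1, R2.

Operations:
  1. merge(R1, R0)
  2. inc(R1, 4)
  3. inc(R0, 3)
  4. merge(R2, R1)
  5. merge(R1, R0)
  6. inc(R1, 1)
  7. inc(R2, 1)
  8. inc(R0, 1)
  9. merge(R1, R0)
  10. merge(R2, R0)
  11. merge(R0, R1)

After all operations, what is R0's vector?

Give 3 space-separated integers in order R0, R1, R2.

Answer: 4 5 1

Derivation:
Op 1: merge R1<->R0 -> R1=(0,0,0) R0=(0,0,0)
Op 2: inc R1 by 4 -> R1=(0,4,0) value=4
Op 3: inc R0 by 3 -> R0=(3,0,0) value=3
Op 4: merge R2<->R1 -> R2=(0,4,0) R1=(0,4,0)
Op 5: merge R1<->R0 -> R1=(3,4,0) R0=(3,4,0)
Op 6: inc R1 by 1 -> R1=(3,5,0) value=8
Op 7: inc R2 by 1 -> R2=(0,4,1) value=5
Op 8: inc R0 by 1 -> R0=(4,4,0) value=8
Op 9: merge R1<->R0 -> R1=(4,5,0) R0=(4,5,0)
Op 10: merge R2<->R0 -> R2=(4,5,1) R0=(4,5,1)
Op 11: merge R0<->R1 -> R0=(4,5,1) R1=(4,5,1)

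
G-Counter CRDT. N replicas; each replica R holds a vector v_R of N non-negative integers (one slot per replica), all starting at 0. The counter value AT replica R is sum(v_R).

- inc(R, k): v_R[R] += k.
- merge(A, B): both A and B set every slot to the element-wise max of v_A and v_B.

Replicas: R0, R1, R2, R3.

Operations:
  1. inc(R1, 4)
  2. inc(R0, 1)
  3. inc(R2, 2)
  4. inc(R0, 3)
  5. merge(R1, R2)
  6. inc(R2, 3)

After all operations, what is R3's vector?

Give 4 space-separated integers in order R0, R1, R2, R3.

Op 1: inc R1 by 4 -> R1=(0,4,0,0) value=4
Op 2: inc R0 by 1 -> R0=(1,0,0,0) value=1
Op 3: inc R2 by 2 -> R2=(0,0,2,0) value=2
Op 4: inc R0 by 3 -> R0=(4,0,0,0) value=4
Op 5: merge R1<->R2 -> R1=(0,4,2,0) R2=(0,4,2,0)
Op 6: inc R2 by 3 -> R2=(0,4,5,0) value=9

Answer: 0 0 0 0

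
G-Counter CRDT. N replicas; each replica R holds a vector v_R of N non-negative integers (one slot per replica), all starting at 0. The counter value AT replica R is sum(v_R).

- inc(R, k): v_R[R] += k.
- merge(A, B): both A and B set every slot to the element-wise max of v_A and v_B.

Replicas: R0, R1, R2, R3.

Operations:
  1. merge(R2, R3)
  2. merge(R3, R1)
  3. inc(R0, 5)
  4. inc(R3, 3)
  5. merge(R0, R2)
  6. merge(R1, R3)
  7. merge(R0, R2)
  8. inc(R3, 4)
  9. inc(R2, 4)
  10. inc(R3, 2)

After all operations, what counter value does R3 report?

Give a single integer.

Op 1: merge R2<->R3 -> R2=(0,0,0,0) R3=(0,0,0,0)
Op 2: merge R3<->R1 -> R3=(0,0,0,0) R1=(0,0,0,0)
Op 3: inc R0 by 5 -> R0=(5,0,0,0) value=5
Op 4: inc R3 by 3 -> R3=(0,0,0,3) value=3
Op 5: merge R0<->R2 -> R0=(5,0,0,0) R2=(5,0,0,0)
Op 6: merge R1<->R3 -> R1=(0,0,0,3) R3=(0,0,0,3)
Op 7: merge R0<->R2 -> R0=(5,0,0,0) R2=(5,0,0,0)
Op 8: inc R3 by 4 -> R3=(0,0,0,7) value=7
Op 9: inc R2 by 4 -> R2=(5,0,4,0) value=9
Op 10: inc R3 by 2 -> R3=(0,0,0,9) value=9

Answer: 9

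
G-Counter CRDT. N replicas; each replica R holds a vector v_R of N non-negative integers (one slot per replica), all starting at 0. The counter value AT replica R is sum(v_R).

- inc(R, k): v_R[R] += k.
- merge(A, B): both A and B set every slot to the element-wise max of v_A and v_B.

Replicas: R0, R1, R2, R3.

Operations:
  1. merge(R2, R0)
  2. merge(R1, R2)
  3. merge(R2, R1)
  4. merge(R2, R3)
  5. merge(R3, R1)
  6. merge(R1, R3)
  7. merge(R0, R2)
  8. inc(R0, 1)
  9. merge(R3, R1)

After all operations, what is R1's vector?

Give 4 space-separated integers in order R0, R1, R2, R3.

Op 1: merge R2<->R0 -> R2=(0,0,0,0) R0=(0,0,0,0)
Op 2: merge R1<->R2 -> R1=(0,0,0,0) R2=(0,0,0,0)
Op 3: merge R2<->R1 -> R2=(0,0,0,0) R1=(0,0,0,0)
Op 4: merge R2<->R3 -> R2=(0,0,0,0) R3=(0,0,0,0)
Op 5: merge R3<->R1 -> R3=(0,0,0,0) R1=(0,0,0,0)
Op 6: merge R1<->R3 -> R1=(0,0,0,0) R3=(0,0,0,0)
Op 7: merge R0<->R2 -> R0=(0,0,0,0) R2=(0,0,0,0)
Op 8: inc R0 by 1 -> R0=(1,0,0,0) value=1
Op 9: merge R3<->R1 -> R3=(0,0,0,0) R1=(0,0,0,0)

Answer: 0 0 0 0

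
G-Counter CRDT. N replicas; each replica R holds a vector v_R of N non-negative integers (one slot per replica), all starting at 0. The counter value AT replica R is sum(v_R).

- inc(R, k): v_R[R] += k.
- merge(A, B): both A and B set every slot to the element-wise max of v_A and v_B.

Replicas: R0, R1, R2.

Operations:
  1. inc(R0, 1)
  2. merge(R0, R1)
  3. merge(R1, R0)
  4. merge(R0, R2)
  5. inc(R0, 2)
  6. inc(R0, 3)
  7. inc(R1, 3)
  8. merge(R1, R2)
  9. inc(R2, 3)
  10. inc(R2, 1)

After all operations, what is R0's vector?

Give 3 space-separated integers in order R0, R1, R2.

Answer: 6 0 0

Derivation:
Op 1: inc R0 by 1 -> R0=(1,0,0) value=1
Op 2: merge R0<->R1 -> R0=(1,0,0) R1=(1,0,0)
Op 3: merge R1<->R0 -> R1=(1,0,0) R0=(1,0,0)
Op 4: merge R0<->R2 -> R0=(1,0,0) R2=(1,0,0)
Op 5: inc R0 by 2 -> R0=(3,0,0) value=3
Op 6: inc R0 by 3 -> R0=(6,0,0) value=6
Op 7: inc R1 by 3 -> R1=(1,3,0) value=4
Op 8: merge R1<->R2 -> R1=(1,3,0) R2=(1,3,0)
Op 9: inc R2 by 3 -> R2=(1,3,3) value=7
Op 10: inc R2 by 1 -> R2=(1,3,4) value=8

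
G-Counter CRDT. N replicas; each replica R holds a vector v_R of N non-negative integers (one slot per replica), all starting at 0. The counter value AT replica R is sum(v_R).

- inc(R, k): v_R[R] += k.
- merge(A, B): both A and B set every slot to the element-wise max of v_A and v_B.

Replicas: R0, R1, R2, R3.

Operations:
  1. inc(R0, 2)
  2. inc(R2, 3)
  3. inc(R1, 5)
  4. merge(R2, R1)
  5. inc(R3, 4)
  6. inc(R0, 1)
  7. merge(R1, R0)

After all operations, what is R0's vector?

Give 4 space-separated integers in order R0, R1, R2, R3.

Op 1: inc R0 by 2 -> R0=(2,0,0,0) value=2
Op 2: inc R2 by 3 -> R2=(0,0,3,0) value=3
Op 3: inc R1 by 5 -> R1=(0,5,0,0) value=5
Op 4: merge R2<->R1 -> R2=(0,5,3,0) R1=(0,5,3,0)
Op 5: inc R3 by 4 -> R3=(0,0,0,4) value=4
Op 6: inc R0 by 1 -> R0=(3,0,0,0) value=3
Op 7: merge R1<->R0 -> R1=(3,5,3,0) R0=(3,5,3,0)

Answer: 3 5 3 0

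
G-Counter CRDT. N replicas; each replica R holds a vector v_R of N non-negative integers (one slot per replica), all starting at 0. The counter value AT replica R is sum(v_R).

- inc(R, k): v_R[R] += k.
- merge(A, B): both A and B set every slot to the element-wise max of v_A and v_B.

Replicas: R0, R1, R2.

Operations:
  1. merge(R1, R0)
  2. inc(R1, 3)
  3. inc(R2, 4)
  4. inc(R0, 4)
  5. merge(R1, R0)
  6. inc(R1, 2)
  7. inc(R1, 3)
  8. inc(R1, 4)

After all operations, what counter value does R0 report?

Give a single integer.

Op 1: merge R1<->R0 -> R1=(0,0,0) R0=(0,0,0)
Op 2: inc R1 by 3 -> R1=(0,3,0) value=3
Op 3: inc R2 by 4 -> R2=(0,0,4) value=4
Op 4: inc R0 by 4 -> R0=(4,0,0) value=4
Op 5: merge R1<->R0 -> R1=(4,3,0) R0=(4,3,0)
Op 6: inc R1 by 2 -> R1=(4,5,0) value=9
Op 7: inc R1 by 3 -> R1=(4,8,0) value=12
Op 8: inc R1 by 4 -> R1=(4,12,0) value=16

Answer: 7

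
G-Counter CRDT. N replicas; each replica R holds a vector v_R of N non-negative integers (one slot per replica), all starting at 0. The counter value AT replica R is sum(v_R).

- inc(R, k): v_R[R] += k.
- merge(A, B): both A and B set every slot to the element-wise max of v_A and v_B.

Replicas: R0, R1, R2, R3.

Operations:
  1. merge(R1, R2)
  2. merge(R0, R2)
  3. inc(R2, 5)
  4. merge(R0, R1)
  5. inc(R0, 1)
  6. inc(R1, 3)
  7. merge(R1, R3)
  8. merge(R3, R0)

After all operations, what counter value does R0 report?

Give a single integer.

Answer: 4

Derivation:
Op 1: merge R1<->R2 -> R1=(0,0,0,0) R2=(0,0,0,0)
Op 2: merge R0<->R2 -> R0=(0,0,0,0) R2=(0,0,0,0)
Op 3: inc R2 by 5 -> R2=(0,0,5,0) value=5
Op 4: merge R0<->R1 -> R0=(0,0,0,0) R1=(0,0,0,0)
Op 5: inc R0 by 1 -> R0=(1,0,0,0) value=1
Op 6: inc R1 by 3 -> R1=(0,3,0,0) value=3
Op 7: merge R1<->R3 -> R1=(0,3,0,0) R3=(0,3,0,0)
Op 8: merge R3<->R0 -> R3=(1,3,0,0) R0=(1,3,0,0)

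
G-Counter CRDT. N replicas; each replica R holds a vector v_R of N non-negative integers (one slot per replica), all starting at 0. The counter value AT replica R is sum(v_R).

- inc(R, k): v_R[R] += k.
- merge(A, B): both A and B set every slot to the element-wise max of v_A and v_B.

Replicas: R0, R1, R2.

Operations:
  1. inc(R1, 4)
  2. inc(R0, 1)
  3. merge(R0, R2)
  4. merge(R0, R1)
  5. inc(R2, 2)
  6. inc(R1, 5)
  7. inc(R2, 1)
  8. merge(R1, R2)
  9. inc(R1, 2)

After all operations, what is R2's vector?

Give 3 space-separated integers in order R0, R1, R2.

Answer: 1 9 3

Derivation:
Op 1: inc R1 by 4 -> R1=(0,4,0) value=4
Op 2: inc R0 by 1 -> R0=(1,0,0) value=1
Op 3: merge R0<->R2 -> R0=(1,0,0) R2=(1,0,0)
Op 4: merge R0<->R1 -> R0=(1,4,0) R1=(1,4,0)
Op 5: inc R2 by 2 -> R2=(1,0,2) value=3
Op 6: inc R1 by 5 -> R1=(1,9,0) value=10
Op 7: inc R2 by 1 -> R2=(1,0,3) value=4
Op 8: merge R1<->R2 -> R1=(1,9,3) R2=(1,9,3)
Op 9: inc R1 by 2 -> R1=(1,11,3) value=15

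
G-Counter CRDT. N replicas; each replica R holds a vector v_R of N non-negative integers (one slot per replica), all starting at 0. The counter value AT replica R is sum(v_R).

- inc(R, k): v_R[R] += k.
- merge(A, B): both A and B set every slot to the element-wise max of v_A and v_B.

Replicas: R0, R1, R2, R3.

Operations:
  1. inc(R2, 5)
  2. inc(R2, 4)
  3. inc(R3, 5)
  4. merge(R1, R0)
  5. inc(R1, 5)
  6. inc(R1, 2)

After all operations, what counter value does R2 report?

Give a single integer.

Answer: 9

Derivation:
Op 1: inc R2 by 5 -> R2=(0,0,5,0) value=5
Op 2: inc R2 by 4 -> R2=(0,0,9,0) value=9
Op 3: inc R3 by 5 -> R3=(0,0,0,5) value=5
Op 4: merge R1<->R0 -> R1=(0,0,0,0) R0=(0,0,0,0)
Op 5: inc R1 by 5 -> R1=(0,5,0,0) value=5
Op 6: inc R1 by 2 -> R1=(0,7,0,0) value=7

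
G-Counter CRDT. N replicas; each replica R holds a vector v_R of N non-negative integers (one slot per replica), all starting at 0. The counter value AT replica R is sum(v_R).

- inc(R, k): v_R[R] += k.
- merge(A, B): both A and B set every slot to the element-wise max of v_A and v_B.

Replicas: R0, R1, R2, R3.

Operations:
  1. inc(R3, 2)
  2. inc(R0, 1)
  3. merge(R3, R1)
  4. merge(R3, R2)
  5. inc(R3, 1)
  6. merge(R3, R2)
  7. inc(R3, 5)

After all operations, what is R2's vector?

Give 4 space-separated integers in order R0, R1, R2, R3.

Answer: 0 0 0 3

Derivation:
Op 1: inc R3 by 2 -> R3=(0,0,0,2) value=2
Op 2: inc R0 by 1 -> R0=(1,0,0,0) value=1
Op 3: merge R3<->R1 -> R3=(0,0,0,2) R1=(0,0,0,2)
Op 4: merge R3<->R2 -> R3=(0,0,0,2) R2=(0,0,0,2)
Op 5: inc R3 by 1 -> R3=(0,0,0,3) value=3
Op 6: merge R3<->R2 -> R3=(0,0,0,3) R2=(0,0,0,3)
Op 7: inc R3 by 5 -> R3=(0,0,0,8) value=8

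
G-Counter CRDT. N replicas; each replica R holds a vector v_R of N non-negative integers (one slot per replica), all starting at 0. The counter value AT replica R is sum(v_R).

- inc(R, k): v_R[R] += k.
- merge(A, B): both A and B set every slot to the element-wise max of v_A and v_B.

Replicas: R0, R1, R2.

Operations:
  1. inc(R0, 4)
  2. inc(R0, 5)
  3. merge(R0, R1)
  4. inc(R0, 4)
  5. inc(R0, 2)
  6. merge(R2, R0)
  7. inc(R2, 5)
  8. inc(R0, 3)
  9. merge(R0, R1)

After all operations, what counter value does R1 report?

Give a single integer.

Answer: 18

Derivation:
Op 1: inc R0 by 4 -> R0=(4,0,0) value=4
Op 2: inc R0 by 5 -> R0=(9,0,0) value=9
Op 3: merge R0<->R1 -> R0=(9,0,0) R1=(9,0,0)
Op 4: inc R0 by 4 -> R0=(13,0,0) value=13
Op 5: inc R0 by 2 -> R0=(15,0,0) value=15
Op 6: merge R2<->R0 -> R2=(15,0,0) R0=(15,0,0)
Op 7: inc R2 by 5 -> R2=(15,0,5) value=20
Op 8: inc R0 by 3 -> R0=(18,0,0) value=18
Op 9: merge R0<->R1 -> R0=(18,0,0) R1=(18,0,0)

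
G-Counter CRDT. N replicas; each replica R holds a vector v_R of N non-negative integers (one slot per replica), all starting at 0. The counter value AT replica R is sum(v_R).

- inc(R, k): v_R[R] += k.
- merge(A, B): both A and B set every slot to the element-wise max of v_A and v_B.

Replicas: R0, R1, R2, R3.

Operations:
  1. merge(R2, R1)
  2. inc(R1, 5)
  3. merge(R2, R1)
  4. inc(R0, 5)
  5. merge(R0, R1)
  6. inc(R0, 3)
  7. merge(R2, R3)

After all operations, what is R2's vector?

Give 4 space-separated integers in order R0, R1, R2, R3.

Answer: 0 5 0 0

Derivation:
Op 1: merge R2<->R1 -> R2=(0,0,0,0) R1=(0,0,0,0)
Op 2: inc R1 by 5 -> R1=(0,5,0,0) value=5
Op 3: merge R2<->R1 -> R2=(0,5,0,0) R1=(0,5,0,0)
Op 4: inc R0 by 5 -> R0=(5,0,0,0) value=5
Op 5: merge R0<->R1 -> R0=(5,5,0,0) R1=(5,5,0,0)
Op 6: inc R0 by 3 -> R0=(8,5,0,0) value=13
Op 7: merge R2<->R3 -> R2=(0,5,0,0) R3=(0,5,0,0)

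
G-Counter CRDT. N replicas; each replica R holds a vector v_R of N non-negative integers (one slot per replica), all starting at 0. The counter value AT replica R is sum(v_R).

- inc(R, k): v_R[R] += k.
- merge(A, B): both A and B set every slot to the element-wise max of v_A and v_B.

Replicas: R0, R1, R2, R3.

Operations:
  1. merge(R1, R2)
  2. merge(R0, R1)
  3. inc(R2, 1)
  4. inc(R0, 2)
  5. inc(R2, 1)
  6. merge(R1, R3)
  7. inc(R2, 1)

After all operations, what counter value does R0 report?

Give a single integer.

Answer: 2

Derivation:
Op 1: merge R1<->R2 -> R1=(0,0,0,0) R2=(0,0,0,0)
Op 2: merge R0<->R1 -> R0=(0,0,0,0) R1=(0,0,0,0)
Op 3: inc R2 by 1 -> R2=(0,0,1,0) value=1
Op 4: inc R0 by 2 -> R0=(2,0,0,0) value=2
Op 5: inc R2 by 1 -> R2=(0,0,2,0) value=2
Op 6: merge R1<->R3 -> R1=(0,0,0,0) R3=(0,0,0,0)
Op 7: inc R2 by 1 -> R2=(0,0,3,0) value=3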